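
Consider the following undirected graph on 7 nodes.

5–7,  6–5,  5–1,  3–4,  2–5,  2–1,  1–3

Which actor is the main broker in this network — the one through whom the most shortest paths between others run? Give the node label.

Unnormalized betweenness of each node: 1:8, 2:0, 3:5, 4:0, 5:9, 6:0, 7:0.
5 has the largest value, 9, making it the main broker — the node through which the most shortest paths run.

5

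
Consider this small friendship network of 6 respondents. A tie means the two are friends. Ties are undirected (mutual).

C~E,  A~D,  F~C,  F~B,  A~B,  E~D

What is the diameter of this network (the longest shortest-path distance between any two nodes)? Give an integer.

Eccentricity of each node (its greatest distance to any other): A:3, B:3, C:3, D:3, E:3, F:3.
The maximum eccentricity is 3, realized for instance by the pair E–B via E – C – F – B. So the diameter is 3.

3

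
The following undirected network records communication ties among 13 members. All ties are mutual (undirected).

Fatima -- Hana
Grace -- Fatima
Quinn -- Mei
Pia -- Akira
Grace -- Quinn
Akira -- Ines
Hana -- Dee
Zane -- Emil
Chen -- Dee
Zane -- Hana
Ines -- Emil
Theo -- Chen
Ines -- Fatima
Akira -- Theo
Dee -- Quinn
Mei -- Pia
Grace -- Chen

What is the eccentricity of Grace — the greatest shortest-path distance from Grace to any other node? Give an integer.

3

Distances from Grace: Akira:3, Chen:1, Dee:2, Emil:3, Fatima:1, Hana:2, Ines:2, Mei:2, Pia:3, Quinn:1, Theo:2, Zane:3.
The largest is 3 (to Zane, Akira, Emil, and Pia), so the eccentricity of Grace is 3.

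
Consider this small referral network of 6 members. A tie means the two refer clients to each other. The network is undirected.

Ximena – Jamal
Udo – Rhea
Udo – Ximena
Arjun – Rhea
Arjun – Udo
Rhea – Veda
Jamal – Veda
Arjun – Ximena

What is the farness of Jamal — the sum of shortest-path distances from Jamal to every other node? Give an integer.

8

Distances from Jamal: Arjun:2, Rhea:2, Udo:2, Veda:1, Ximena:1.
Sum = 2 + 2 + 2 + 1 + 1 = 8.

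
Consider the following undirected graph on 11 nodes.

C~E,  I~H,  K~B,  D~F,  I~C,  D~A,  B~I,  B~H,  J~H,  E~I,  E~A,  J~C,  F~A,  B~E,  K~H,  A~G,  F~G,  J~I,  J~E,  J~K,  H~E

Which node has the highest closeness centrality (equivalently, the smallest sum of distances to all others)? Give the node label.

E

Farness (sum of distances to all others) for each node — A:17, B:19, C:20, D:25, E:14, F:24, G:25, H:18, I:18, J:18, K:24.
The smallest farness is 14, for E, so E has the highest closeness.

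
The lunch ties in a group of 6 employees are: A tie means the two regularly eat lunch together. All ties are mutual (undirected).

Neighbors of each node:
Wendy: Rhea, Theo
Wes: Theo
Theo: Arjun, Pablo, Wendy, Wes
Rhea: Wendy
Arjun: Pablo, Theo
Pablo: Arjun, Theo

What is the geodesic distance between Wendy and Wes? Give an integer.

2

One shortest route is Wendy – Theo – Wes, which uses 2 edges, and Wendy and Wes are not directly tied, so nothing shorter exists. So d(Wendy,Wes) = 2.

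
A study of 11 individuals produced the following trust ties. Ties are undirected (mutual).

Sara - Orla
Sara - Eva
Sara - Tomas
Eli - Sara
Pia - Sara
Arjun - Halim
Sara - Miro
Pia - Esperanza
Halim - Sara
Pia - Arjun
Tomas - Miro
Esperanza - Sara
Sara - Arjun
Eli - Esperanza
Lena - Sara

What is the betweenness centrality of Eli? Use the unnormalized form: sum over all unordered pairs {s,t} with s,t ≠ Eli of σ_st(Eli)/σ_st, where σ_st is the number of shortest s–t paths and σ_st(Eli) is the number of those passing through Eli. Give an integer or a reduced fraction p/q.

No shortest path between any pair of other nodes passes through Eli.
Summing the contributions gives betweenness(Eli) = 0.

0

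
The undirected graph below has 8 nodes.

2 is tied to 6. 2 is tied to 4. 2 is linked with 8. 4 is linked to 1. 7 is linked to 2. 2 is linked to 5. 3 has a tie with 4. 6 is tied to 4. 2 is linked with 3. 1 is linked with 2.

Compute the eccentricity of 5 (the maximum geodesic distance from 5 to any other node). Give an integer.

2

Distances from 5: 1:2, 2:1, 3:2, 4:2, 6:2, 7:2, 8:2.
The largest is 2 (to 1, 3, 6, 8, 7, and 4), so the eccentricity of 5 is 2.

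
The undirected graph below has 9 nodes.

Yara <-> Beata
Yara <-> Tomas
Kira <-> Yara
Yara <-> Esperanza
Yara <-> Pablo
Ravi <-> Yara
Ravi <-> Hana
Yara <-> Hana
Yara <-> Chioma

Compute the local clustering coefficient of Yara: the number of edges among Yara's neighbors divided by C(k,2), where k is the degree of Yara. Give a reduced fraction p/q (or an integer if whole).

Yara's neighbors: Beata, Chioma, Esperanza, Hana, Kira, Pablo, Ravi, and Tomas (k = 8).
Possible neighbor pairs: C(8,2) = 28. Edges among them: Hana–Ravi → e = 1.
Clustering(Yara) = 1/28.

1/28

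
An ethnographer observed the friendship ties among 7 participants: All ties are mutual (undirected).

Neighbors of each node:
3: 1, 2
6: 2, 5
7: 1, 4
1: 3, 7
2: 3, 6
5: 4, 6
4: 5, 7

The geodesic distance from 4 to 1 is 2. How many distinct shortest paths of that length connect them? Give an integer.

The shortest distance is 2, and the only length-2 path is 4–7–1. So there is exactly 1 shortest path.

1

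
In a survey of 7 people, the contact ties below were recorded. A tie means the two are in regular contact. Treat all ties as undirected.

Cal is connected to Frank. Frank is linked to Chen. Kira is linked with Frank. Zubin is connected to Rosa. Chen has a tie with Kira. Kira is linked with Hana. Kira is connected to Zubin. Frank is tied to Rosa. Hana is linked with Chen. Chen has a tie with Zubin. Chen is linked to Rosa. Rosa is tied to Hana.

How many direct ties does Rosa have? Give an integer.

Rosa is directly tied to Chen, Frank, Hana, and Zubin. That is 4 neighbors, so the degree of Rosa is 4.

4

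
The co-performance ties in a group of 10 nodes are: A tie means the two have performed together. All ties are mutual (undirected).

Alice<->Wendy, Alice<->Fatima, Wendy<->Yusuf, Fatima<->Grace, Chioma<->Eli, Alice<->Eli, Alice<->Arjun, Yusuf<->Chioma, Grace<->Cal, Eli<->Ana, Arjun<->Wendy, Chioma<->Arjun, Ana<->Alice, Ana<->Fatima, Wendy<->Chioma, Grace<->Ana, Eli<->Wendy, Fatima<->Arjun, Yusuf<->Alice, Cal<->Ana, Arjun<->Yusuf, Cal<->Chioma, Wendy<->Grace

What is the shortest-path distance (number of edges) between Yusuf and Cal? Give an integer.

2

One shortest route is Yusuf – Chioma – Cal, which uses 2 edges, and Yusuf and Cal are not directly tied, so nothing shorter exists. So d(Yusuf,Cal) = 2.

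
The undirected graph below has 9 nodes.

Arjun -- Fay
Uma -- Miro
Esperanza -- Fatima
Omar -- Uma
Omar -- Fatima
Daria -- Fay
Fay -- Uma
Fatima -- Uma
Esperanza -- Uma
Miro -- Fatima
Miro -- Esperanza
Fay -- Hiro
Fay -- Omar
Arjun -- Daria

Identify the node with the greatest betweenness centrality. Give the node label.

Fay

Unnormalized betweenness of each node: Arjun:0, Daria:0, Esperanza:0, Fatima:1, Fay:17, Hiro:0, Miro:0, Omar:2, Uma:11.
Fay has the largest value, 17, making it the main broker — the node through which the most shortest paths run.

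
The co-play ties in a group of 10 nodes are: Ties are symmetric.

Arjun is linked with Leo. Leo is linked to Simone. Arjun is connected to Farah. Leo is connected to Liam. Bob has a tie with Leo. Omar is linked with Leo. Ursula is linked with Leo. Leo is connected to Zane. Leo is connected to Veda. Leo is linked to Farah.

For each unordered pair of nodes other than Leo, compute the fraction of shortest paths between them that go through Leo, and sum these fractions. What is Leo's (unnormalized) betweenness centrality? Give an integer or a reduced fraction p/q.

35

Pairs whose geodesics pass through Leo — Zane–Simone: 1; Zane–Veda: 1; Zane–Bob: 1; Zane–Omar: 1; Zane–Liam: 1; Zane–Arjun: 1; Zane–Ursula: 1; Zane–Farah: 1; Simone–Veda: 1; Simone–Bob: 1; Simone–Omar: 1; Simone–Liam: 1; Simone–Arjun: 1; Simone–Ursula: 1 … (+21 more pairs).
All other pairs contribute 0.
Summing the contributions gives betweenness(Leo) = 35.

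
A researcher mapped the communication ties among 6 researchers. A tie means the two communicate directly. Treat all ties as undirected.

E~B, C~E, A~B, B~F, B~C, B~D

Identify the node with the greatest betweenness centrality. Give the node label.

Unnormalized betweenness of each node: A:0, B:9, C:0, D:0, E:0, F:0.
B has the largest value, 9, making it the main broker — the node through which the most shortest paths run.

B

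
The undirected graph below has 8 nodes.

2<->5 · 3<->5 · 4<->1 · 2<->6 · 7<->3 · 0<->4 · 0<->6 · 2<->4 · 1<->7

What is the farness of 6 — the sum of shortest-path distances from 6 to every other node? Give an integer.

16

Distances from 6: 0:1, 1:3, 2:1, 3:3, 4:2, 5:2, 7:4.
Sum = 1 + 3 + 1 + 3 + 2 + 2 + 4 = 16.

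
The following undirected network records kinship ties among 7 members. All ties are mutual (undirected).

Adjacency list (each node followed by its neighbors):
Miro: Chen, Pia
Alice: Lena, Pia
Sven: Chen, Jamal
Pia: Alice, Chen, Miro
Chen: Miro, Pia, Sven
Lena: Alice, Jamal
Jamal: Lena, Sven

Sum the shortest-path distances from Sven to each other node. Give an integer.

Distances from Sven: Alice:3, Chen:1, Jamal:1, Lena:2, Miro:2, Pia:2.
Sum = 3 + 1 + 1 + 2 + 2 + 2 = 11.

11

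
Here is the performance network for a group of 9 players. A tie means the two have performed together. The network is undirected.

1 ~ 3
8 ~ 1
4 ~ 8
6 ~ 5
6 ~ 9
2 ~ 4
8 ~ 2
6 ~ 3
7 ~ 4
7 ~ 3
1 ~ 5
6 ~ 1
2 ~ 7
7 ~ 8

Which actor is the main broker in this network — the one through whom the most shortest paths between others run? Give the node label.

Unnormalized betweenness of each node: 1:26/3, 2:0, 3:31/6, 4:0, 5:0, 6:47/6, 7:9/2, 8:41/6, 9:0.
1 has the largest value, 26/3, making it the main broker — the node through which the most shortest paths run.

1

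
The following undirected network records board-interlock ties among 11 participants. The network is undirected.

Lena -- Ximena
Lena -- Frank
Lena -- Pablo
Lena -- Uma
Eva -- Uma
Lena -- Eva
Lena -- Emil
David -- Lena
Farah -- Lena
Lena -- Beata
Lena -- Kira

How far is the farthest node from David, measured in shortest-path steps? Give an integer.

2

Distances from David: Beata:2, Emil:2, Eva:2, Farah:2, Frank:2, Kira:2, Lena:1, Pablo:2, Uma:2, Ximena:2.
The largest is 2 (to Frank, Emil, Beata, Pablo, Farah, Ximena, Uma, Eva, and Kira), so the eccentricity of David is 2.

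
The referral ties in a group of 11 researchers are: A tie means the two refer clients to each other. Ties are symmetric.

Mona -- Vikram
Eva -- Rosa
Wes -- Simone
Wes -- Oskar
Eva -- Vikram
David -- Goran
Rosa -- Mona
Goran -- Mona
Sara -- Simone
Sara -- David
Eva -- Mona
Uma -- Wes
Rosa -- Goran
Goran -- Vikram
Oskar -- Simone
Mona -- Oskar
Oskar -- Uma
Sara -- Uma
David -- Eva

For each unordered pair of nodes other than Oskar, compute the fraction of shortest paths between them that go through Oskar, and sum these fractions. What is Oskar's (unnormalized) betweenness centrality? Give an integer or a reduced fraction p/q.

83/6

Pairs whose geodesics pass through Oskar — Uma–Simone: 1/3; Uma–Goran: 1/2; Uma–Vikram: 1; Uma–Eva: 1/2; Uma–Mona: 1; Uma–Rosa: 1; Sara–Mona: 2/4; Simone–Goran: 1/2; Simone–Vikram: 1; Simone–Eva: 1/2; Simone–Mona: 1; Simone–Rosa: 1; Wes–Goran: 1; Wes–Vikram: 1 … (+3 more pairs).
All other pairs contribute 0.
Summing the contributions gives betweenness(Oskar) = 83/6.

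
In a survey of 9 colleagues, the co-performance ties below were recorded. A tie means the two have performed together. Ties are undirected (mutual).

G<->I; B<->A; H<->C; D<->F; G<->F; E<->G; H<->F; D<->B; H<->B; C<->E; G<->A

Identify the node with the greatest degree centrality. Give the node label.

Degrees — A:2, B:3, C:2, D:2, E:2, F:3, G:4, H:3, I:1.
The maximum is 4, attained only by G.

G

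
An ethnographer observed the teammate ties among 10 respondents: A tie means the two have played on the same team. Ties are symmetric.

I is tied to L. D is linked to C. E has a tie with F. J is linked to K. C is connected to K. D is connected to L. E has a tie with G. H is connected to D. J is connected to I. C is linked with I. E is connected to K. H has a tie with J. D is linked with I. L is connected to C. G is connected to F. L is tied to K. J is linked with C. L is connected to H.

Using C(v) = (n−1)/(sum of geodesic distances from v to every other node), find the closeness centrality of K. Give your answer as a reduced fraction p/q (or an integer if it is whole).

9/14

Distances from K: C:1, D:2, E:1, F:2, G:2, H:2, I:2, J:1, L:1. Sum = 14.
n = 10, so closeness = 9/14.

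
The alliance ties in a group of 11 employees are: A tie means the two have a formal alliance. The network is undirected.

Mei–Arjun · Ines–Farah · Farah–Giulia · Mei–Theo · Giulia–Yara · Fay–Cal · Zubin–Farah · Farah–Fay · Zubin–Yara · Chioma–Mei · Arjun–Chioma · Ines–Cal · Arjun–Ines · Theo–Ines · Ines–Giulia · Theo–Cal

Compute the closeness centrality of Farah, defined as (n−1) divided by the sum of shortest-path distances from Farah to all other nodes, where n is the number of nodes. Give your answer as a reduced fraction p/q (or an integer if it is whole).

Distances from Farah: Arjun:2, Cal:2, Chioma:3, Fay:1, Giulia:1, Ines:1, Mei:3, Theo:2, Yara:2, Zubin:1. Sum = 18.
n = 11, so closeness = 10/18 = 5/9.

5/9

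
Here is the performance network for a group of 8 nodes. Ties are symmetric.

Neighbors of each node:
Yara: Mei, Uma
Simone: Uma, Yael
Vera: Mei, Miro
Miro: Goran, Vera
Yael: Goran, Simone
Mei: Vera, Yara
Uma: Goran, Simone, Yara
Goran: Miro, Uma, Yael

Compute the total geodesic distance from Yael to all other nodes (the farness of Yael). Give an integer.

16

Distances from Yael: Goran:1, Mei:4, Miro:2, Simone:1, Uma:2, Vera:3, Yara:3.
Sum = 1 + 4 + 2 + 1 + 2 + 3 + 3 = 16.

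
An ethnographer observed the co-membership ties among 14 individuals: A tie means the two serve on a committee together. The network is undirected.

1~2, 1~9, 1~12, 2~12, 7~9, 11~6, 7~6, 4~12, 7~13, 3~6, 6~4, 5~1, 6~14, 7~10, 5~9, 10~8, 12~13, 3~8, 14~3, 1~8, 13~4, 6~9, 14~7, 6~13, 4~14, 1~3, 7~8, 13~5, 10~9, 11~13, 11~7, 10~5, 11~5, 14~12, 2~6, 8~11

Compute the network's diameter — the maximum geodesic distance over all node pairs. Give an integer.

Eccentricity of each node (its greatest distance to any other): 1:2, 2:3, 3:2, 4:3, 5:3, 6:2, 7:2, 8:3, 9:2, 10:3, 11:2, 12:3, 13:2, 14:3.
The maximum eccentricity is 3, realized for instance by the pair 12–10 via 12 – 1 – 9 – 10. So the diameter is 3.

3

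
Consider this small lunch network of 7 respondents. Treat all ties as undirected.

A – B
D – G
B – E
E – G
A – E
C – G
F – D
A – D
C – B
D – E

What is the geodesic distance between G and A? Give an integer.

2

One shortest route is G – E – A, which uses 2 edges, and G and A are not directly tied, so nothing shorter exists. So d(G,A) = 2.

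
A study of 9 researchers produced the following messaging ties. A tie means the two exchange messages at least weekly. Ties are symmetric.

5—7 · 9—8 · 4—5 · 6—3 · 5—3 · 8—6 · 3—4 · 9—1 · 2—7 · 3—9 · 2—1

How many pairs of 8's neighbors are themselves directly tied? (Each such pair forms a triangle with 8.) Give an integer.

8's neighbors are 6 and 9, but none of them are tied to each other, so no triangle contains 8.

0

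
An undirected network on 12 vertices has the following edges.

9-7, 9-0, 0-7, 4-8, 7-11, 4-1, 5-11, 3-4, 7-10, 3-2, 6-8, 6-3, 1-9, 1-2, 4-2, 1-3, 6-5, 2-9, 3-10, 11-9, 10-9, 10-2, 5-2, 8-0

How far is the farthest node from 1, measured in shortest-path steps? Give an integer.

2

Distances from 1: 0:2, 2:1, 3:1, 4:1, 5:2, 6:2, 7:2, 8:2, 9:1, 10:2, 11:2.
The largest is 2 (to 10, 5, 6, 0, 7, 11, and 8), so the eccentricity of 1 is 2.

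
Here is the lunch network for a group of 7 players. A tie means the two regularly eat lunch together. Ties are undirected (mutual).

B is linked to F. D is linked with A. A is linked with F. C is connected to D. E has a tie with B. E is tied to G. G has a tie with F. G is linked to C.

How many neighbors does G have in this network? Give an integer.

G is directly tied to C, E, and F. That is 3 neighbors, so the degree of G is 3.

3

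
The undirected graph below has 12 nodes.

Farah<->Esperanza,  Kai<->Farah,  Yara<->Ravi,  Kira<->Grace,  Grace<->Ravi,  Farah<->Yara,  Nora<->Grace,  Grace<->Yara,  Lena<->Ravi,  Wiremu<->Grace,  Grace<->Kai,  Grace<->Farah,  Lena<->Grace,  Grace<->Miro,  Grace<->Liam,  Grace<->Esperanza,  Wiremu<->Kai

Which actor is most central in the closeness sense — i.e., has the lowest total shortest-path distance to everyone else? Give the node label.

Grace

Farness (sum of distances to all others) for each node — Esperanza:20, Farah:18, Grace:11, Kai:19, Kira:21, Lena:20, Liam:21, Miro:21, Nora:21, Ravi:19, Wiremu:20, Yara:19.
The smallest farness is 11, for Grace, so Grace has the highest closeness.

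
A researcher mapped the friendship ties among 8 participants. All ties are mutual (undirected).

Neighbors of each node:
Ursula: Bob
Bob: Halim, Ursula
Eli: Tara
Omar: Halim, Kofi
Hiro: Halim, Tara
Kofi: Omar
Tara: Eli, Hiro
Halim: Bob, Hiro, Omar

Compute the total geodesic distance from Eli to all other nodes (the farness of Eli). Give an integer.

24

Distances from Eli: Bob:4, Halim:3, Hiro:2, Kofi:5, Omar:4, Tara:1, Ursula:5.
Sum = 4 + 3 + 2 + 5 + 4 + 1 + 5 = 24.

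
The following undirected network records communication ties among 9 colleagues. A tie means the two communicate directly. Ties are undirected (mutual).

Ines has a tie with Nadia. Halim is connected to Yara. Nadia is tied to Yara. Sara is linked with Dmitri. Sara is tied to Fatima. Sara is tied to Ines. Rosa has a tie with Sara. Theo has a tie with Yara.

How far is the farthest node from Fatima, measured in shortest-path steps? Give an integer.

5

Distances from Fatima: Dmitri:2, Halim:5, Ines:2, Nadia:3, Rosa:2, Sara:1, Theo:5, Yara:4.
The largest is 5 (to Theo and Halim), so the eccentricity of Fatima is 5.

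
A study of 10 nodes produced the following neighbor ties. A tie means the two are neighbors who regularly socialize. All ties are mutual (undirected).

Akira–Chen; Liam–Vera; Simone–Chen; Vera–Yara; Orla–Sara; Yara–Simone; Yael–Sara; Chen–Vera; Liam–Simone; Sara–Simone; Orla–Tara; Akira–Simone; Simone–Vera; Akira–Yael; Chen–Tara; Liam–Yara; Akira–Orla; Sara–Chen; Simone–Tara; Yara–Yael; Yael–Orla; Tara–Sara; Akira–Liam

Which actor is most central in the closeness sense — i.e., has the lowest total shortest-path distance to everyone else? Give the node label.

Farness (sum of distances to all others) for each node — Akira:13, Chen:13, Liam:14, Orla:15, Sara:13, Simone:11, Tara:14, Vera:15, Yael:14, Yara:14.
The smallest farness is 11, for Simone, so Simone has the highest closeness.

Simone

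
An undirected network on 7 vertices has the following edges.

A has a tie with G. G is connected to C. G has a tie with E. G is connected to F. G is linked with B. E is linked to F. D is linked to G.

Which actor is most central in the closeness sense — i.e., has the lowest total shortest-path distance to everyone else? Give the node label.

Farness (sum of distances to all others) for each node — A:11, B:11, C:11, D:11, E:10, F:10, G:6.
The smallest farness is 6, for G, so G has the highest closeness.

G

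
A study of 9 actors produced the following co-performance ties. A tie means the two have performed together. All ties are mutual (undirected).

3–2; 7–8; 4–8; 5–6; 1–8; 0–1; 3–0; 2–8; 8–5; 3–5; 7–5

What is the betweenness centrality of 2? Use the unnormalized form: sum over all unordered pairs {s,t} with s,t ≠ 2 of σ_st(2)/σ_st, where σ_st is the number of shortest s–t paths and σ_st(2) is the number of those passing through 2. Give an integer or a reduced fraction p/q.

1

Pairs whose geodesics pass through 2 — 3–8: 1/2; 3–4: 1/2.
All other pairs contribute 0.
Summing the contributions gives betweenness(2) = 1.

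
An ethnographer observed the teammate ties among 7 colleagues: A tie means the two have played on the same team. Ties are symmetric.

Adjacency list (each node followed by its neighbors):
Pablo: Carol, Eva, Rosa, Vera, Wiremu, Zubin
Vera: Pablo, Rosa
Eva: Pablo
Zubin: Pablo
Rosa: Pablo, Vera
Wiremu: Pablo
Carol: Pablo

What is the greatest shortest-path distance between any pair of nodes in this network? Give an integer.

2

Eccentricity of each node (its greatest distance to any other): Carol:2, Eva:2, Pablo:1, Rosa:2, Vera:2, Wiremu:2, Zubin:2.
The maximum eccentricity is 2, realized for instance by the pair Vera–Wiremu via Vera – Pablo – Wiremu. So the diameter is 2.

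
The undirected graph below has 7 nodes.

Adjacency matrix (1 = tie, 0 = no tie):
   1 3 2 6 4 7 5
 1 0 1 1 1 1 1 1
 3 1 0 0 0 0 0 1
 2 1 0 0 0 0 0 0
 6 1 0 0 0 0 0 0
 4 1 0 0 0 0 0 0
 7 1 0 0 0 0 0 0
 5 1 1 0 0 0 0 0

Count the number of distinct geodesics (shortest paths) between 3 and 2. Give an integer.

1

The shortest distance is 2, and the only length-2 path is 3–1–2. So there is exactly 1 shortest path.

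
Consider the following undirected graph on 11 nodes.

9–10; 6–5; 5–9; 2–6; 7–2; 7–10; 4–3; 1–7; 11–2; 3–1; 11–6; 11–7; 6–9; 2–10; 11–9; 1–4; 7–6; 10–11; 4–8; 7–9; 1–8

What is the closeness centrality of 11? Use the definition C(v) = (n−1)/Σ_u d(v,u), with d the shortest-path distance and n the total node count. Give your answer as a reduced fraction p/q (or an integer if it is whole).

Distances from 11: 1:2, 2:1, 3:3, 4:3, 5:2, 6:1, 7:1, 8:3, 9:1, 10:1. Sum = 18.
n = 11, so closeness = 10/18 = 5/9.

5/9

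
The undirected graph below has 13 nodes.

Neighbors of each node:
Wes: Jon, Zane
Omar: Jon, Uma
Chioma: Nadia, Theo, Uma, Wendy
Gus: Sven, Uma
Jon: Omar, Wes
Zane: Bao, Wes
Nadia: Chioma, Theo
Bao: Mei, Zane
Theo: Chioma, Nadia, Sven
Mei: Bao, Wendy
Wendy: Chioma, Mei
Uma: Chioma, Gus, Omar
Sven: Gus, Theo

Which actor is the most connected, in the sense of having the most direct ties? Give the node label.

Degrees — Bao:2, Chioma:4, Gus:2, Jon:2, Mei:2, Nadia:2, Omar:2, Sven:2, Theo:3, Uma:3, Wendy:2, Wes:2, Zane:2.
The maximum is 4, attained only by Chioma.

Chioma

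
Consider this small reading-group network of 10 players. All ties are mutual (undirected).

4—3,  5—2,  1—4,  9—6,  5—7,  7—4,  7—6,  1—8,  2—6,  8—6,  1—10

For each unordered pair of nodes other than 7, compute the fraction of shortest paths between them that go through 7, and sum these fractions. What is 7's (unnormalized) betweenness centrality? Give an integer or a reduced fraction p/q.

Pairs whose geodesics pass through 7 — 10–5: 1; 1–5: 1; 2–3: 2/2; 2–4: 2/2; 6–5: 1/2; 6–3: 1; 6–4: 1; 8–5: 1/2; 5–9: 1/2; 5–3: 1; 5–4: 1; 9–3: 1; 9–4: 1.
All other pairs contribute 0.
Summing the contributions gives betweenness(7) = 23/2.

23/2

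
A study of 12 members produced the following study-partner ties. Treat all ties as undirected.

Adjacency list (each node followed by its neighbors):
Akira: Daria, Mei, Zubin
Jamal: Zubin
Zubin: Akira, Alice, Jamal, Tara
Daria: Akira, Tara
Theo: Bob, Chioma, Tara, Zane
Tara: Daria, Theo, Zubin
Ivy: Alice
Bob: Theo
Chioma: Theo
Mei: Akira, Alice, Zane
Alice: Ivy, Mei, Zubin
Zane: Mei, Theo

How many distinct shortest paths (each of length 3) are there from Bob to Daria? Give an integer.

The shortest distance is 3, and the only length-3 path is Bob–Theo–Tara–Daria. So there is exactly 1 shortest path.

1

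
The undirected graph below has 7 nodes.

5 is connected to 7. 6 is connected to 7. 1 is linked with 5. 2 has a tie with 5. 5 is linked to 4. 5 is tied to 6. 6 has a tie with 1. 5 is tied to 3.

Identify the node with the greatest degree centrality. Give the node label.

Degrees — 1:2, 2:1, 3:1, 4:1, 5:6, 6:3, 7:2.
The maximum is 6, attained only by 5.

5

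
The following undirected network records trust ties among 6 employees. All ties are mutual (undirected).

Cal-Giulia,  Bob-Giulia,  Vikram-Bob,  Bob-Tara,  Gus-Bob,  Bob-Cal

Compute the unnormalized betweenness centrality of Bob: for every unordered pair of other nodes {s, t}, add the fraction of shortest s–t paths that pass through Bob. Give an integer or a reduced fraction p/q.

9

Pairs whose geodesics pass through Bob — Giulia–Gus: 1; Giulia–Vikram: 1; Giulia–Tara: 1; Gus–Vikram: 1; Gus–Cal: 1; Gus–Tara: 1; Vikram–Cal: 1; Vikram–Tara: 1; Cal–Tara: 1.
All other pairs contribute 0.
Summing the contributions gives betweenness(Bob) = 9.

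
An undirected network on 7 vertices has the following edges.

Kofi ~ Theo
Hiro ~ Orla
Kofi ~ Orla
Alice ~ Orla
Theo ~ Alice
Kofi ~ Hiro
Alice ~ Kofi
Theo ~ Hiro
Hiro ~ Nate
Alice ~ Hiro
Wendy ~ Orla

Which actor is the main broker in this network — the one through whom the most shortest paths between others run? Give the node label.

Unnormalized betweenness of each node: Alice:2/3, Hiro:17/3, Kofi:2/3, Nate:0, Orla:5, Theo:0, Wendy:0.
Hiro has the largest value, 17/3, making it the main broker — the node through which the most shortest paths run.

Hiro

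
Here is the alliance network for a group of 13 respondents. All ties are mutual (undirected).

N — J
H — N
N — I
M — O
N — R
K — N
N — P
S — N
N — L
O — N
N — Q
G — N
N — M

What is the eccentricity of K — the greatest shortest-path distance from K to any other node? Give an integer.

Distances from K: G:2, H:2, I:2, J:2, L:2, M:2, N:1, O:2, P:2, Q:2, R:2, S:2.
The largest is 2 (to P, Q, O, S, J, I, G, M, H, R, and L), so the eccentricity of K is 2.

2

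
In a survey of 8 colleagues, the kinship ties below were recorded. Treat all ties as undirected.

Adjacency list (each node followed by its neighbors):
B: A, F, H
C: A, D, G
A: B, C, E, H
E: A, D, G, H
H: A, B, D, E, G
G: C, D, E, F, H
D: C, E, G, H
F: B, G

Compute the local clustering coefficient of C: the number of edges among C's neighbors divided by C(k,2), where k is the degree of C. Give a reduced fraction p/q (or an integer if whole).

C's neighbors: A, D, and G (k = 3).
Possible neighbor pairs: C(3,2) = 3. Edges among them: D–G → e = 1.
Clustering(C) = 1/3.

1/3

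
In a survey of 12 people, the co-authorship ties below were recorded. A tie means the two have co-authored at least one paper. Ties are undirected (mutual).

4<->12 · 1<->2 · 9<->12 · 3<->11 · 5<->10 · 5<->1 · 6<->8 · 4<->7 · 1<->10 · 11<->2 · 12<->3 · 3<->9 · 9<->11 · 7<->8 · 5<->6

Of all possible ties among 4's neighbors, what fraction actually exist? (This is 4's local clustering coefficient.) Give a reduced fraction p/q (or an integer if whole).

0

4's neighbors: 7 and 12 (k = 2).
Possible neighbor pairs: C(2,2) = 1. Edges among them: none → e = 0.
Clustering(4) = 0/1.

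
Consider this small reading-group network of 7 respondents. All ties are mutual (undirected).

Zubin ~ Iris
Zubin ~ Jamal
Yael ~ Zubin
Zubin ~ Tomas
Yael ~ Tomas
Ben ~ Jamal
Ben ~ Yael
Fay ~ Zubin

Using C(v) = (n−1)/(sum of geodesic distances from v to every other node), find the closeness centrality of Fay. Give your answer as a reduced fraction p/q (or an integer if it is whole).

Distances from Fay: Ben:3, Iris:2, Jamal:2, Tomas:2, Yael:2, Zubin:1. Sum = 12.
n = 7, so closeness = 6/12 = 1/2.

1/2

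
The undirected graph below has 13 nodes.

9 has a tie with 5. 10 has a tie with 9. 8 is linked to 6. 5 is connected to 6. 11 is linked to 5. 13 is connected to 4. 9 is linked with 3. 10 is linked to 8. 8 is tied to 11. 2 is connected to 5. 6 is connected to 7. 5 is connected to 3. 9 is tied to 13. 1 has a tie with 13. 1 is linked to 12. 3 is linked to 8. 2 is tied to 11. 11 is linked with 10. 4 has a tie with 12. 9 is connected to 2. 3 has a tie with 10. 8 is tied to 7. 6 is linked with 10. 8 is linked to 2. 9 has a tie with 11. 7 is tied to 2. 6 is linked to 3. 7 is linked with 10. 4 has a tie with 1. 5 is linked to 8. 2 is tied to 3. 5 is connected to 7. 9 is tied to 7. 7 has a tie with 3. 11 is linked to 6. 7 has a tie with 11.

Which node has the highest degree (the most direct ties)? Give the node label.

Degrees — 1:3, 2:6, 3:7, 4:3, 5:7, 6:6, 7:8, 8:7, 9:7, 10:6, 11:7, 12:2, 13:3.
The maximum is 8, attained only by 7.

7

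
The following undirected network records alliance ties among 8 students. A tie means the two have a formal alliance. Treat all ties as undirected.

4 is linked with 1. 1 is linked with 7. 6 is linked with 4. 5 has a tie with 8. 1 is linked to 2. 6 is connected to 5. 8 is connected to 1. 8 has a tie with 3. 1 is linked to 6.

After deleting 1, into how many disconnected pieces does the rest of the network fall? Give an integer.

Without 1, the remaining ties split the others into: {3, 4, 5, 6, 8}; {7}; {2}.
That's 3 separate components.

3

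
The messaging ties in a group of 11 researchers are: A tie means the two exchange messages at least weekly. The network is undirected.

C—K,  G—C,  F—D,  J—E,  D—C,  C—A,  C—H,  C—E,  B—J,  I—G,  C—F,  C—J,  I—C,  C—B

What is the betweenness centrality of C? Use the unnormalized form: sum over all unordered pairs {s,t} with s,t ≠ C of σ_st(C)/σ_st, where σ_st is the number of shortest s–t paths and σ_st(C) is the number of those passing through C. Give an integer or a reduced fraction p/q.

Pairs whose geodesics pass through C — I–H: 1; I–J: 1; I–B: 1; I–A: 1; I–E: 1; I–K: 1; I–F: 1; I–D: 1; H–G: 1; H–J: 1; H–B: 1; H–A: 1; H–E: 1; H–K: 1 … (+27 more pairs).
All other pairs contribute 0.
Summing the contributions gives betweenness(C) = 81/2.

81/2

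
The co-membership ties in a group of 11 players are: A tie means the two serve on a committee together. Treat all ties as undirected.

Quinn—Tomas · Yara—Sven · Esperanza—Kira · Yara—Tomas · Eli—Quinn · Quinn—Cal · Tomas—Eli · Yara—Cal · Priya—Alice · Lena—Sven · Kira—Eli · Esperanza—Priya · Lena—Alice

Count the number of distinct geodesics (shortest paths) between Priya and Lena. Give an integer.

The shortest distance is 2, and the only length-2 path is Priya–Alice–Lena. So there is exactly 1 shortest path.

1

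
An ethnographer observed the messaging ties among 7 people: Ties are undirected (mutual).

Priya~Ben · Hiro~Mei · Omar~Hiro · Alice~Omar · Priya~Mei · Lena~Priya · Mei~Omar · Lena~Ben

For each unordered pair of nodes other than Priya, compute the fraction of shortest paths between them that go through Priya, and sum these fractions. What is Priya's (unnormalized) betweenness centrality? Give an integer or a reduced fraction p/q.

8

Pairs whose geodesics pass through Priya — Ben–Hiro: 1; Ben–Omar: 1; Ben–Mei: 1; Ben–Alice: 1; Lena–Hiro: 1; Lena–Omar: 1; Lena–Mei: 1; Lena–Alice: 1.
All other pairs contribute 0.
Summing the contributions gives betweenness(Priya) = 8.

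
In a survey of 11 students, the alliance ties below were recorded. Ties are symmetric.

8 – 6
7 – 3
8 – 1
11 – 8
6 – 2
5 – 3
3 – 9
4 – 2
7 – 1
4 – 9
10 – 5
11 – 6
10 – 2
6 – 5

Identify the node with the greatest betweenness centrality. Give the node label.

Unnormalized betweenness of each node: 1:43/12, 2:53/6, 3:133/12, 4:41/12, 5:61/6, 6:31/2, 7:25/6, 8:77/12, 9:41/12, 10:17/12, 11:0.
6 has the largest value, 31/2, making it the main broker — the node through which the most shortest paths run.

6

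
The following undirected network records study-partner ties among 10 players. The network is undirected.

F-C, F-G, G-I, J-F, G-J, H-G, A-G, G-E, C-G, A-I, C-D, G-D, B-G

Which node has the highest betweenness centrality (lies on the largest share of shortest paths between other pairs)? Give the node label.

Unnormalized betweenness of each node: A:0, B:0, C:1/2, D:0, E:0, F:1/2, G:31, H:0, I:0, J:0.
G has the largest value, 31, making it the main broker — the node through which the most shortest paths run.

G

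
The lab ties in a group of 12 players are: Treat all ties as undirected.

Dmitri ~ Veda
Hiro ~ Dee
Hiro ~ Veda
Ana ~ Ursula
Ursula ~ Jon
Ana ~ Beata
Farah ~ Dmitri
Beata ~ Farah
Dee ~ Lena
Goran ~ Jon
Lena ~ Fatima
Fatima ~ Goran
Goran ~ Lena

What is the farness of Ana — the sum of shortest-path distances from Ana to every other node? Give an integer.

34

Distances from Ana: Beata:1, Dee:5, Dmitri:3, Farah:2, Fatima:4, Goran:3, Hiro:5, Jon:2, Lena:4, Ursula:1, Veda:4.
Sum = 1 + 5 + 3 + 2 + 4 + 3 + 5 + 2 + 4 + 1 + 4 = 34.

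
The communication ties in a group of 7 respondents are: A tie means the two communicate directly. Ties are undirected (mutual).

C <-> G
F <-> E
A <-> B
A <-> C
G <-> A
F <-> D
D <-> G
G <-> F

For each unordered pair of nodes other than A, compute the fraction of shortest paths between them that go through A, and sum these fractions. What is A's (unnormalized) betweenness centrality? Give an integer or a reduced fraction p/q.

Pairs whose geodesics pass through A — D–B: 1; E–B: 1; C–B: 1; F–B: 1; B–G: 1.
All other pairs contribute 0.
Summing the contributions gives betweenness(A) = 5.

5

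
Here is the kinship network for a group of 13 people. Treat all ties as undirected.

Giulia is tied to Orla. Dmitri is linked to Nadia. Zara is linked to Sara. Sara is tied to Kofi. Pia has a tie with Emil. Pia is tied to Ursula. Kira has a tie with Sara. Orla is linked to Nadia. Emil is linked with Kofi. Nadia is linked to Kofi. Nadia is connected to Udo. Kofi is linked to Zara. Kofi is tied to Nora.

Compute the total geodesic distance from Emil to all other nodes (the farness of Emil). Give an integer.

28

Distances from Emil: Dmitri:3, Giulia:4, Kira:3, Kofi:1, Nadia:2, Nora:2, Orla:3, Pia:1, Sara:2, Udo:3, Ursula:2, Zara:2.
Sum = 3 + 4 + 3 + 1 + 2 + 2 + 3 + 1 + 2 + 3 + 2 + 2 = 28.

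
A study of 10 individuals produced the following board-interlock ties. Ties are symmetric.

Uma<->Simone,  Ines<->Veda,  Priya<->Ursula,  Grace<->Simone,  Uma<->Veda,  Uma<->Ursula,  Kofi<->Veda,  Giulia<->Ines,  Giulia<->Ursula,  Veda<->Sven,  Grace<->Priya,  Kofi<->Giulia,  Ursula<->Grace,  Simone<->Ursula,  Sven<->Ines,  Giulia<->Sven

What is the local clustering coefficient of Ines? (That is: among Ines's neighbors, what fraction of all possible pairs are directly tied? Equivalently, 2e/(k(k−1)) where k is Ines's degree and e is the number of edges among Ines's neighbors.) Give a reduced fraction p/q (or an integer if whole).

Ines's neighbors: Giulia, Sven, and Veda (k = 3).
Possible neighbor pairs: C(3,2) = 3. Edges among them: Giulia–Sven, Sven–Veda → e = 2.
Clustering(Ines) = 2/3.

2/3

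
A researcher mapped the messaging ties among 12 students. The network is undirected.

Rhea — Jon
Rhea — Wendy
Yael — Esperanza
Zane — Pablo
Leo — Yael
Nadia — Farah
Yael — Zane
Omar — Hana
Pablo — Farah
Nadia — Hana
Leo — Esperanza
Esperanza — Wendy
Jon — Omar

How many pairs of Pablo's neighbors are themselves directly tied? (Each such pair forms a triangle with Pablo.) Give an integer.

0

Pablo's neighbors are Farah and Zane, but none of them are tied to each other, so no triangle contains Pablo.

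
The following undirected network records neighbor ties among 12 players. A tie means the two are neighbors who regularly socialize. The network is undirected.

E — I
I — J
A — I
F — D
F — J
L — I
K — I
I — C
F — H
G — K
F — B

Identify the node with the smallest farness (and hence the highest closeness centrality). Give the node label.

I

Farness (sum of distances to all others) for each node — A:29, B:35, C:29, D:35, E:29, F:25, G:37, H:35, I:19, J:21, K:27, L:29.
The smallest farness is 19, for I, so I has the highest closeness.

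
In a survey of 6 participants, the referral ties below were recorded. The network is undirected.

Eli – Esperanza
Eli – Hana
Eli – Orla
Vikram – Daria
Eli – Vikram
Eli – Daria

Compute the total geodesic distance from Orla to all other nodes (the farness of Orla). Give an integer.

9

Distances from Orla: Daria:2, Eli:1, Esperanza:2, Hana:2, Vikram:2.
Sum = 2 + 1 + 2 + 2 + 2 = 9.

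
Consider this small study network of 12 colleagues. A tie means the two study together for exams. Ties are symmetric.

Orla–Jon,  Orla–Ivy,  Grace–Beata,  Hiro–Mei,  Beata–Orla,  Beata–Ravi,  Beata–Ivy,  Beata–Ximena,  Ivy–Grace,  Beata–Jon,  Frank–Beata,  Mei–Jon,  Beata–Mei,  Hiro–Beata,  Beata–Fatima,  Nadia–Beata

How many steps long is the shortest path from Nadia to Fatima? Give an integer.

2

One shortest route is Nadia – Beata – Fatima, which uses 2 edges, and Nadia and Fatima are not directly tied, so nothing shorter exists. So d(Nadia,Fatima) = 2.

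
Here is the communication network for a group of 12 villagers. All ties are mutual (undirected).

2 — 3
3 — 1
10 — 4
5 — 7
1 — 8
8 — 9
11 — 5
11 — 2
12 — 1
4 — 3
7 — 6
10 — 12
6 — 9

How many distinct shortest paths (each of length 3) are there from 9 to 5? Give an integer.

1

The shortest distance is 3, and the only length-3 path is 9–6–7–5. So there is exactly 1 shortest path.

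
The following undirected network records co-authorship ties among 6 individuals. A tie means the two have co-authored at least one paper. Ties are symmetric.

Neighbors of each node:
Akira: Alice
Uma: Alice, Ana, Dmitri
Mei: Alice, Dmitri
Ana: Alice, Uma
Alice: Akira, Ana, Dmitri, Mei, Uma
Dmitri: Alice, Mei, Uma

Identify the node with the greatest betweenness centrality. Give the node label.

Unnormalized betweenness of each node: Akira:0, Alice:6, Ana:0, Dmitri:1/2, Mei:0, Uma:1/2.
Alice has the largest value, 6, making it the main broker — the node through which the most shortest paths run.

Alice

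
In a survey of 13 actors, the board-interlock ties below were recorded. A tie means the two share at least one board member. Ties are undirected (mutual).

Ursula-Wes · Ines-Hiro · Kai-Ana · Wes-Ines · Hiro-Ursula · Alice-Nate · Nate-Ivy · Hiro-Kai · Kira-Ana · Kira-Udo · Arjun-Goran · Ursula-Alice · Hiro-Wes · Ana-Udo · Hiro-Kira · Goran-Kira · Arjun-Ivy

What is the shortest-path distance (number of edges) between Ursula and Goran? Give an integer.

3

One shortest route is Ursula – Hiro – Kira – Goran, which uses 3 edges, and at distance 2 from Ursula we only reach {Ines, Kai, Kira, Nate}, which does not include Goran. So d(Ursula,Goran) = 3.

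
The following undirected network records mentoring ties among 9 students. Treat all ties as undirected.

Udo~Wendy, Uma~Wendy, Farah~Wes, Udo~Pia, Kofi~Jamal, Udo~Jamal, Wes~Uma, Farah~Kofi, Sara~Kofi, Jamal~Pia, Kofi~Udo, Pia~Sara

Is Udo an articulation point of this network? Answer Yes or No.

No

Even without Udo, every remaining node can still reach every other (the residual graph is connected), so Udo is not a cut vertex.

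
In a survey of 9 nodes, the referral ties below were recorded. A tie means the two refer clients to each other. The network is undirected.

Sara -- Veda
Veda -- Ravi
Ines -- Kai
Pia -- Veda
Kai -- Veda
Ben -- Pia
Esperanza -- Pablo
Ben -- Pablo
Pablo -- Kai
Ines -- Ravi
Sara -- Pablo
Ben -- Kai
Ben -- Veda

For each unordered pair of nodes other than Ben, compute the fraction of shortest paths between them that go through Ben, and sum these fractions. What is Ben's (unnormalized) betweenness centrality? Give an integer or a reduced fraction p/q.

4

Pairs whose geodesics pass through Ben — Veda–Esperanza: 1/3; Veda–Pablo: 1/3; Pia–Esperanza: 1; Pia–Ines: 1/3; Pia–Pablo: 1; Pia–Kai: 1/2; Esperanza–Ravi: 1/4; Pablo–Ravi: 1/4.
All other pairs contribute 0.
Summing the contributions gives betweenness(Ben) = 4.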